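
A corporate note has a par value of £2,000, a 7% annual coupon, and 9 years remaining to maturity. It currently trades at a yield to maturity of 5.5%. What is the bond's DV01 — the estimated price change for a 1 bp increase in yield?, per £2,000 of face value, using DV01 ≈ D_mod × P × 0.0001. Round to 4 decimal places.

Periodic yield y = 0.055.
  t   CF        PV=CF/(1+0.055)^t    t·PV
  1       140.00       132.7014       132.7014
  2       140.00       125.7833       251.5667
  3       140.00       119.2259       357.6777
  4       140.00       113.0103       452.0414
  5       140.00       107.1188       535.5940
  6       140.00       101.5344       609.2065
  7       140.00        96.2412       673.6881
  8       140.00        91.2238       729.7907
  9     2,140.00     1,321.7266    11,895.5396
  Σ                  2,208.5659    15,637.8061
P = 2,208.5659; D_Mac = 7.08053 yrs; D_mod = 6.71140 yrs.
DV01 ≈ 6.71140 × 2,208.5659 × 0.0001 = 1.482257.

£1.4823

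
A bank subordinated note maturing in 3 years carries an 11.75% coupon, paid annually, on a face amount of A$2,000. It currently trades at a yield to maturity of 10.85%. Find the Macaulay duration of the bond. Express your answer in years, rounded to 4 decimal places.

2.6990 years

Periodic yield y = 0.1085. Discount each cash flow and weight by its year:
  t   CF        PV=CF/(1+0.1085)^t    t·PV
  1       235.00       211.9982       211.9982
  2       235.00       191.2478       382.4956
  3     2,235.00     1,640.8559     4,922.5676
  Σ                  2,044.1019     5,517.0614
Price P = Σ PV = 2,044.1019.
Macaulay duration = Σ(t·PV) / P = 5,517.0614 / 2,044.1019 = 2.69901 years.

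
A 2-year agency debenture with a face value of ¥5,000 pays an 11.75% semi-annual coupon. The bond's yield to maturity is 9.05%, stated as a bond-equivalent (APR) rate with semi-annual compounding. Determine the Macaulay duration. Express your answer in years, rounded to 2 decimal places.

1.84 years

Periodic yield y = 0.04525. Discount each cash flow and weight by its period:
  t   CF        PV=CF/(1+0.04525)^t    t·PV
  1       293.75       281.0332       281.0332
  2       293.75       268.8670       537.7340
  3       293.75       257.2275       771.6824
  4     5,293.75     4,434.8887    17,739.5547
  Σ                  5,242.0164    19,330.0044
Price P = Σ PV = 5,242.0164.
Macaulay duration = Σ(t·PV) / P = 19,330.0044 / 5,242.0164 = 3.68751 half-year periods.
In years: 3.68751 / 2 = 1.84376 years.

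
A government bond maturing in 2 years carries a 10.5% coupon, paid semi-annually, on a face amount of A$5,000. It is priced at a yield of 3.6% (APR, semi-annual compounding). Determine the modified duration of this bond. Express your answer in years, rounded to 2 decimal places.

Periodic yield y = 0.018. First find Macaulay duration:
  t   CF        PV=CF/(1+0.018)^t    t·PV
  1       262.50       257.8585       257.8585
  2       262.50       253.2992       506.5983
  3       262.50       248.8204       746.4612
  4     5,262.50     4,900.0555    19,600.2219
  Σ                  5,660.0336    21,111.1400
P = 5,660.0336; Macaulay duration = 21,111.1400 / 5,660.0336 = 3.72986 half-year periods = 1.86493 years.
Modified duration = D_Mac / (1 + y) = 1.86493 / 1.018 = 1.83196 years.

1.83 years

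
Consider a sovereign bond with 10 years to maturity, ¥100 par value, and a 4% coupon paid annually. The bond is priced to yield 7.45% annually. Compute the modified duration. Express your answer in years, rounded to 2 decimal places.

7.60 years

Periodic yield y = 0.0745. First find Macaulay duration:
  t   CF        PV=CF/(1+0.0745)^t    t·PV
  1         4.00         3.7227         3.7227
  2         4.00         3.4646         6.9291
  3         4.00         3.2243         9.6730
  4         4.00         3.0008        12.0031
  5         4.00         2.7927        13.9636
  6         4.00         2.5991        15.5945
  7         4.00         2.4189        16.9322
  8         4.00         2.2512        18.0094
  9         4.00         2.0951        18.8558
  10      104.00        50.6955       506.9547
  Σ                     76.2648       622.6381
P = 76.2648; Macaulay duration = 622.6381 / 76.2648 = 8.16417 years.
Modified duration = D_Mac / (1 + y) = 8.16417 / 1.0745 = 7.59811 years.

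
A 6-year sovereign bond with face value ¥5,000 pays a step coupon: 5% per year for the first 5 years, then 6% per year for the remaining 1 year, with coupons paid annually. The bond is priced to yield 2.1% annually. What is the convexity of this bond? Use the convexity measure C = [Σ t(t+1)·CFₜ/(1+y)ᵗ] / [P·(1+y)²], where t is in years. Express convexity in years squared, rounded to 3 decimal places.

With y = 0.021:
  t   CF        PV=CF/(1+0.021)^t    t·PV        t(t+1)·PV
  1       250.00       244.8580       244.8580         489.7160
  2       250.00       239.8217       479.6435       1,438.9304
  3       250.00       234.8891       704.6672       2,818.6687
  4       250.00       230.0578       920.2314       4,601.1568
  5       250.00       225.3260     1,126.6300       6,759.7799
  6     5,300.00     4,678.6593    28,071.9555     196,503.6888
  Σ                  5,853.6119    31,547.9855     212,611.9405
P = 5,853.6119.
Convexity = Σ t(t+1)·PV / [P·(1+y)²] = 212,611.9405 / (5,853.6119 × 1.042441) = 34.84274.

34.843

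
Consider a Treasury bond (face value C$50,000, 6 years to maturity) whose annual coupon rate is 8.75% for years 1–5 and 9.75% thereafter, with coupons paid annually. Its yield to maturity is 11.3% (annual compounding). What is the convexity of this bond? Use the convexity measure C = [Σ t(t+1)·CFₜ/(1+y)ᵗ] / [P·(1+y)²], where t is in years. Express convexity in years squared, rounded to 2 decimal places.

With y = 0.113:
  t   CF        PV=CF/(1+0.113)^t    t·PV        t(t+1)·PV
  1     4,375.00     3,930.8176     3,930.8176       7,861.6352
  2     4,375.00     3,531.7319     7,063.4638      21,190.3914
  3     4,375.00     3,173.1643     9,519.4930      38,077.9720
  4     4,375.00     2,851.0012    11,404.0048      57,020.0240
  5     4,375.00     2,561.5465    12,807.7323      76,846.3935
  6    54,875.00    28,867.1260   173,202.7558   1,212,419.2903
  Σ                 44,915.3875   217,928.2672   1,413,415.7065
P = 44,915.3875.
Convexity = Σ t(t+1)·PV / [P·(1+y)²] = 1,413,415.7065 / (44,915.3875 × 1.238769) = 25.40297.

25.40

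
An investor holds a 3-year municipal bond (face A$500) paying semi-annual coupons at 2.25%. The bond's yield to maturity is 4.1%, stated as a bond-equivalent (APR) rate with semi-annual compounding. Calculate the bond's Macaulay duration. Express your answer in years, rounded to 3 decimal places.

2.915 years

Periodic yield y = 0.0205. Discount each cash flow and weight by its period:
  t   CF        PV=CF/(1+0.0205)^t    t·PV
  1        5.625         5.5120         5.5120
  2        5.625         5.4013        10.8026
  3        5.625         5.2928        15.8783
  4        5.625         5.1865        20.7458
  5        5.625         5.0823        25.4113
  6      505.625       447.6623     2,685.9736
  Σ                    474.1370     2,764.3236
Price P = Σ PV = 474.1370.
Macaulay duration = Σ(t·PV) / P = 2,764.3236 / 474.1370 = 5.83022 half-year periods.
In years: 5.83022 / 2 = 2.91511 years.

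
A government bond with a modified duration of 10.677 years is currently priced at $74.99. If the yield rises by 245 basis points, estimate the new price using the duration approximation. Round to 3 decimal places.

Duration approximation: ΔP/P ≈ -D_mod · Δy = -10.677 × (+0.0245) = -0.2615865.
New price ≈ 74.99 × (1 - 0.2615865) = 55.373628365.

$55.374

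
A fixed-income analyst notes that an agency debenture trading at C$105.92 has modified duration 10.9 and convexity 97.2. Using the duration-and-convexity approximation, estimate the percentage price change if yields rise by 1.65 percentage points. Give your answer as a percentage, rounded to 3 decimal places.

-16.662%

Duration effect: -D_mod·Δy = -10.9 × (+0.0165) = -0.179850
Convexity effect: ½·C·(Δy)² = 0.5 × 97.2 × (0.0165)² = +0.01323135
ΔP/P ≈ -0.179850 + 0.01323135 = -0.16661865
= -16.661865%.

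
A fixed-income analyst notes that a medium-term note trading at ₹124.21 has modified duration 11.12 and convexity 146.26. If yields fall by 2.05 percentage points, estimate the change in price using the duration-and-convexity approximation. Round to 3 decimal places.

+₹32.132

Duration effect: -D_mod·Δy = -11.12 × (-0.0205) = +0.227960
Convexity effect: ½·C·(Δy)² = 0.5 × 146.26 × (-0.0205)² = +0.0307328825
ΔP/P ≈ +0.227960 + 0.0307328825 = +0.2586928825
ΔP ≈ 124.21 × (+0.2586928825) = +32.132242935325.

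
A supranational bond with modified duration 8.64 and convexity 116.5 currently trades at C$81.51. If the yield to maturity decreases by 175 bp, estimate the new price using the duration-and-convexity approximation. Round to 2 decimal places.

Duration effect: -D_mod·Δy = -8.64 × (-0.0175) = +0.151200
Convexity effect: ½·C·(Δy)² = 0.5 × 116.5 × (-0.0175)² = +0.0178390625
ΔP/P ≈ +0.151200 + 0.0178390625 = +0.1690390625
New price ≈ 81.51 × (1 + 0.1690390625) = 95.288373984375.

C$95.29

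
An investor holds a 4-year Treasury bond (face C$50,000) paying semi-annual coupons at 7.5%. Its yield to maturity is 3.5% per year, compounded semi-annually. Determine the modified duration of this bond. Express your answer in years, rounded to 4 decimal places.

Periodic yield y = 0.0175. First find Macaulay duration:
  t   CF        PV=CF/(1+0.0175)^t    t·PV
  1     1,875.00     1,842.7518     1,842.7518
  2     1,875.00     1,811.0583     3,622.1166
  3     1,875.00     1,779.9099     5,339.7297
  4     1,875.00     1,749.2972     6,997.1888
  5     1,875.00     1,719.2110     8,596.0550
  6     1,875.00     1,689.6423    10,137.8536
  7     1,875.00     1,660.5821    11,624.0746
  8    51,875.00    45,152.6004   361,220.8028
  Σ                 57,405.0530   409,380.5730
P = 57,405.0530; Macaulay duration = 409,380.5730 / 57,405.0530 = 7.13144 half-year periods = 3.56572 years.
Modified duration = D_Mac / (1 + y) = 3.56572 / 1.0175 = 3.50439 years.

3.5044 years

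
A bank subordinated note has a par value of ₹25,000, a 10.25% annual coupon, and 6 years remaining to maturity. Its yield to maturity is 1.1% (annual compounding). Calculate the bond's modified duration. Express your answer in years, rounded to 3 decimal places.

4.965 years

Periodic yield y = 0.011. First find Macaulay duration:
  t   CF        PV=CF/(1+0.011)^t    t·PV
  1     2,562.50     2,534.6192     2,534.6192
  2     2,562.50     2,507.0417     5,014.0835
  3     2,562.50     2,479.7643     7,439.2930
  4     2,562.50     2,452.7837     9,811.1348
  5     2,562.50     2,426.0966    12,130.4832
  6    27,562.50    25,811.4067   154,868.4400
  Σ                 38,211.7122   191,798.0536
P = 38,211.7122; Macaulay duration = 191,798.0536 / 38,211.7122 = 5.01935 years.
Modified duration = D_Mac / (1 + y) = 5.01935 / 1.011 = 4.96474 years.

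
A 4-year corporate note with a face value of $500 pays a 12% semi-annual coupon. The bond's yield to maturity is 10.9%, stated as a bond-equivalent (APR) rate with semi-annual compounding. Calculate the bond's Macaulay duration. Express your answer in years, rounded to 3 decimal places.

Periodic yield y = 0.0545. Discount each cash flow and weight by its period:
  t   CF        PV=CF/(1+0.0545)^t    t·PV
  1        30.00        28.4495        28.4495
  2        30.00        26.9791        53.9583
  3        30.00        25.5848        76.7543
  4        30.00        24.2625        97.0499
  5        30.00        23.0085       115.0425
  6        30.00        21.8193       130.9161
  7        30.00        20.6917       144.8416
  8       530.00       346.6596     2,773.2766
  Σ                    517.4549     3,420.2887
Price P = Σ PV = 517.4549.
Macaulay duration = Σ(t·PV) / P = 3,420.2887 / 517.4549 = 6.60983 half-year periods.
In years: 6.60983 / 2 = 3.30491 years.

3.305 years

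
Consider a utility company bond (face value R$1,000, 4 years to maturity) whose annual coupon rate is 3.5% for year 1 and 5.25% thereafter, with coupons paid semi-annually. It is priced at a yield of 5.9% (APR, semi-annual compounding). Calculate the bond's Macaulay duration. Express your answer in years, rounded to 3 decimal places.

3.706 years

Periodic yield y = 0.0295. Discount each cash flow and weight by its period:
  t   CF        PV=CF/(1+0.0295)^t    t·PV
  1        17.50        16.9985        16.9985
  2        17.50        16.5115        33.0229
  3        26.25        24.0575        72.1725
  4        26.25        23.3681        93.4725
  5        26.25        22.6985       113.4926
  6        26.25        22.0481       132.2886
  7        26.25        21.4163       149.9142
  8     1,026.25       813.2843     6,506.2740
  Σ                    960.3828     7,117.6359
Price P = Σ PV = 960.3828.
Macaulay duration = Σ(t·PV) / P = 7,117.6359 / 960.3828 = 7.41125 half-year periods.
In years: 7.41125 / 2 = 3.70562 years.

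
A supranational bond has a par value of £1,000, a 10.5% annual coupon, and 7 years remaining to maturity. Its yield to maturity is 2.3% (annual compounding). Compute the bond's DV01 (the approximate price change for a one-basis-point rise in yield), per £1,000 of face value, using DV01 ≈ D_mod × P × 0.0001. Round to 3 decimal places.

£0.840

Periodic yield y = 0.023.
  t   CF        PV=CF/(1+0.023)^t    t·PV
  1       105.00       102.6393       102.6393
  2       105.00       100.3317       200.6633
  3       105.00        98.0759       294.2278
  4       105.00        95.8709       383.4836
  5       105.00        93.7154       468.5772
  6       105.00        91.6084       549.6507
  7     1,105.00       942.3947     6,596.7630
  Σ                  1,524.6364     8,596.0048
P = 1,524.6364; D_Mac = 5.63807 yrs; D_mod = 5.51131 yrs.
DV01 ≈ 5.51131 × 1,524.6364 × 0.0001 = 0.840274.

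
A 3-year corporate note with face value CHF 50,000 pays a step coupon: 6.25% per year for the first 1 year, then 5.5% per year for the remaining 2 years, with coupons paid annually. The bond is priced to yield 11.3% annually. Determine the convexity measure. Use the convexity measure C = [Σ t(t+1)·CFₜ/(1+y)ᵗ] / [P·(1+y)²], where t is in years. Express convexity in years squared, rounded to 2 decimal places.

With y = 0.113:
  t   CF        PV=CF/(1+0.113)^t    t·PV        t(t+1)·PV
  1     3,125.00     2,807.7269     2,807.7269       5,615.4537
  2     2,750.00     2,219.9458     4,439.8915      13,319.6746
  3    52,750.00    38,259.2957   114,777.8871     459,111.5484
  Σ                 43,286.9683   122,025.5055     478,046.6767
P = 43,286.9683.
Convexity = Σ t(t+1)·PV / [P·(1+y)²] = 478,046.6767 / (43,286.9683 × 1.238769) = 8.91503.

8.92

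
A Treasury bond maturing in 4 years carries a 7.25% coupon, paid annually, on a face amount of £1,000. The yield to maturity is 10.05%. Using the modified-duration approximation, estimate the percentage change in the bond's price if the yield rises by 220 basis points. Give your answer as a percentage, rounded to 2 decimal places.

-7.18%

Periodic yield y = 0.1005. Modified duration first:
  t   CF        PV=CF/(1+0.1005)^t    t·PV
  1        72.50        65.8791        65.8791
  2        72.50        59.8629       119.7258
  3        72.50        54.3961       163.1883
  4     1,072.50       731.2016     2,924.8063
  Σ                    911.3397     3,273.5996
P = 911.3397; D_Mac = 3.59207 yrs; D_mod = 3.59207/(1+0.1005) = 3.26404 yrs.
ΔP/P ≈ -D_mod · Δy = -3.26404 × (+0.022) = -0.071809 = -7.1809%.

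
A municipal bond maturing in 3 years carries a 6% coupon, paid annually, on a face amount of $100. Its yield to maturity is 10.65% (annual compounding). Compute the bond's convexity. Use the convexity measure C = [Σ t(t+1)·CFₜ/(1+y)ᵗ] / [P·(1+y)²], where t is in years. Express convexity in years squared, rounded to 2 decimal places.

With y = 0.1065:
  t   CF        PV=CF/(1+0.1065)^t    t·PV        t(t+1)·PV
  1         6.00         5.4225         5.4225          10.8450
  2         6.00         4.9006         9.8012          29.4035
  3       106.00        78.2441       234.7323         938.9292
  Σ                     88.5672       249.9560         979.1778
P = 88.5672.
Convexity = Σ t(t+1)·PV / [P·(1+y)²] = 979.1778 / (88.5672 × 1.224342) = 9.02996.

9.03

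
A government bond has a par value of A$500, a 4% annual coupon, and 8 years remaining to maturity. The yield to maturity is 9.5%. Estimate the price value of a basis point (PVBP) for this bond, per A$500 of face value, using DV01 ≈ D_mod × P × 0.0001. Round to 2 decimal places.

A$0.22

Periodic yield y = 0.095.
  t   CF        PV=CF/(1+0.095)^t    t·PV
  1        20.00        18.2648        18.2648
  2        20.00        16.6802        33.3604
  3        20.00        15.2331        45.6992
  4        20.00        13.9115        55.6459
  5        20.00        12.7046        63.5228
  6        20.00        11.6023        69.6140
  7        20.00        10.5957        74.1702
  8       520.00       251.5883     2,012.7062
  Σ                    350.5805     2,372.9835
P = 350.5805; D_Mac = 6.76873 yrs; D_mod = 6.18149 yrs.
DV01 ≈ 6.18149 × 350.5805 × 0.0001 = 0.216711.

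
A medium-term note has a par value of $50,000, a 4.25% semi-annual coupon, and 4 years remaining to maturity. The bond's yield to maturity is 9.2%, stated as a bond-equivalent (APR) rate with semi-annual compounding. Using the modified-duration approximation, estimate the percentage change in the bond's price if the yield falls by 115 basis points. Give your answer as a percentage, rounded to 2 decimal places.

+4.06%

Periodic yield y = 0.046. Modified duration first:
  t   CF        PV=CF/(1+0.046)^t    t·PV
  1     1,062.50     1,015.7744     1,015.7744
  2     1,062.50       971.1036     1,942.2072
  3     1,062.50       928.3973     2,785.1920
  4     1,062.50       887.5692     3,550.2766
  5     1,062.50       848.5365     4,242.6824
  6     1,062.50       811.2203     4,867.3220
  7     1,062.50       775.5453     5,428.8168
  8    51,062.50    35,632.6890   285,061.5122
  Σ                 41,870.8356   308,893.7836
P = 41,870.8356; D_Mac = 7.37730 half-year periods = 3.68865 yrs; D_mod = 3.68865/(1+0.046) = 3.52643 yrs.
ΔP/P ≈ -D_mod · Δy = -3.52643 × (-0.0115) = +0.040554 = +4.0554%.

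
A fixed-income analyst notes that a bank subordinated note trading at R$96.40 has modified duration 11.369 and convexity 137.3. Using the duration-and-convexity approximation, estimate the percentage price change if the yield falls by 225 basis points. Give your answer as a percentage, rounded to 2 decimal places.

+29.06%

Duration effect: -D_mod·Δy = -11.369 × (-0.0225) = +0.2558025
Convexity effect: ½·C·(Δy)² = 0.5 × 137.3 × (-0.0225)² = +0.0347540625
ΔP/P ≈ +0.2558025 + 0.0347540625 = +0.2905565625
= +29.05565625%.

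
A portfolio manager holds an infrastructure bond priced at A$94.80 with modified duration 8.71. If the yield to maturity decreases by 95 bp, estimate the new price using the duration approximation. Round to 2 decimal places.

Duration approximation: ΔP/P ≈ -D_mod · Δy = -8.71 × (-0.0095) = +0.082745.
New price ≈ 94.80 × (1 + 0.082745) = 102.644226.

A$102.64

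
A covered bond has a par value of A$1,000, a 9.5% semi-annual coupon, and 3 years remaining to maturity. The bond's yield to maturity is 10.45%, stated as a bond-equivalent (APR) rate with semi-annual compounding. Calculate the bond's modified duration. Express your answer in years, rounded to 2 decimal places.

Periodic yield y = 0.05225. First find Macaulay duration:
  t   CF        PV=CF/(1+0.05225)^t    t·PV
  1        47.50        45.1414        45.1414
  2        47.50        42.8998        85.7997
  3        47.50        40.7696       122.3089
  4        47.50        38.7452       154.9808
  5        47.50        36.8213       184.1064
  6     1,047.50       771.6857     4,630.1139
  Σ                    976.0630     5,222.4511
P = 976.0630; Macaulay duration = 5,222.4511 / 976.0630 = 5.35053 half-year periods = 2.67526 years.
Modified duration = D_Mac / (1 + y) = 2.67526 / 1.05225 = 2.54242 years.

2.54 years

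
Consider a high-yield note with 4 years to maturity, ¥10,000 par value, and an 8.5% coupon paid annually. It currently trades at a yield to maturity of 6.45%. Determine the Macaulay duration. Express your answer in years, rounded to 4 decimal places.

3.5702 years

Periodic yield y = 0.0645. Discount each cash flow and weight by its year:
  t   CF        PV=CF/(1+0.0645)^t    t·PV
  1       850.00       798.4969       798.4969
  2       850.00       750.1146     1,500.2291
  3       850.00       704.6637     2,113.9912
  4    10,850.00     8,449.8126    33,799.2502
  Σ                 10,703.0878    38,211.9675
Price P = Σ PV = 10,703.0878.
Macaulay duration = Σ(t·PV) / P = 38,211.9675 / 10,703.0878 = 3.57018 years.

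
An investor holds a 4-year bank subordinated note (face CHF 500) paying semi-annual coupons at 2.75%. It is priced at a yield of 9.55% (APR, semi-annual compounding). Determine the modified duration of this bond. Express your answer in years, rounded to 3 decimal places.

Periodic yield y = 0.04775. First find Macaulay duration:
  t   CF        PV=CF/(1+0.04775)^t    t·PV
  1        6.875         6.5617         6.5617
  2        6.875         6.2626        12.5253
  3        6.875         5.9772        17.9317
  4        6.875         5.7048        22.8193
  5        6.875         5.4448        27.2242
  6        6.875         5.1967        31.1801
  7        6.875         4.9599        34.7190
  8      506.875       349.0113     2,792.0906
  Σ                    389.1191     2,945.0518
P = 389.1191; Macaulay duration = 2,945.0518 / 389.1191 = 7.56851 half-year periods = 3.78426 years.
Modified duration = D_Mac / (1 + y) = 3.78426 / 1.04775 = 3.61179 years.

3.612 years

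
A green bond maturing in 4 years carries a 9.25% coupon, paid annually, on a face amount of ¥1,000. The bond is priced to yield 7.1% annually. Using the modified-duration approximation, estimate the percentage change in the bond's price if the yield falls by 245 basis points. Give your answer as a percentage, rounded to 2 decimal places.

+8.09%

Periodic yield y = 0.071. Modified duration first:
  t   CF        PV=CF/(1+0.071)^t    t·PV
  1        92.50        86.3679        86.3679
  2        92.50        80.6423       161.2846
  3        92.50        75.2962       225.8887
  4     1,092.50       830.3545     3,321.4181
  Σ                  1,072.6609     3,794.9593
P = 1,072.6609; D_Mac = 3.53789 yrs; D_mod = 3.53789/(1+0.071) = 3.30335 yrs.
ΔP/P ≈ -D_mod · Δy = -3.30335 × (-0.0245) = +0.080932 = +8.0932%.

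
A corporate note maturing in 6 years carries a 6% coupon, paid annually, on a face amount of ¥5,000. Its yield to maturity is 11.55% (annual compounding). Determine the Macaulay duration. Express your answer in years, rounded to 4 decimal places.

Periodic yield y = 0.1155. Discount each cash flow and weight by its year:
  t   CF        PV=CF/(1+0.1155)^t    t·PV
  1       300.00       268.9377       268.9377
  2       300.00       241.0916       482.1832
  3       300.00       216.1287       648.3862
  4       300.00       193.7506       775.0022
  5       300.00       173.6894       868.4471
  6     5,300.00     2,750.7962    16,504.7774
  Σ                  3,844.3943    19,547.7339
Price P = Σ PV = 3,844.3943.
Macaulay duration = Σ(t·PV) / P = 19,547.7339 / 3,844.3943 = 5.08474 years.

5.0847 years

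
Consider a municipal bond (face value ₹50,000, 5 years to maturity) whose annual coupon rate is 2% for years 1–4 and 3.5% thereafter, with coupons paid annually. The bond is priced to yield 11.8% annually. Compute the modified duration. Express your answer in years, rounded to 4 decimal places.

Periodic yield y = 0.118. First find Macaulay duration:
  t   CF        PV=CF/(1+0.118)^t    t·PV
  1     1,000.00       894.4544       894.4544
  2     1,000.00       800.0486     1,600.0973
  3     1,000.00       715.6070     2,146.8210
  4     1,000.00       640.0778     2,560.3113
  5    51,750.00    29,627.9318   148,139.6590
  Σ                 32,678.1197   155,341.3431
P = 32,678.1197; Macaulay duration = 155,341.3431 / 32,678.1197 = 4.75368 years.
Modified duration = D_Mac / (1 + y) = 4.75368 / 1.118 = 4.25195 years.

4.2520 years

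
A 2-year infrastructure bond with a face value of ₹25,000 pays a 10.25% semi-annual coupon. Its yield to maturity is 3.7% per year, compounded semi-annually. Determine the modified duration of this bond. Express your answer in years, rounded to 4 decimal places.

1.8335 years

Periodic yield y = 0.0185. First find Macaulay duration:
  t   CF        PV=CF/(1+0.0185)^t    t·PV
  1     1,281.25     1,257.9774     1,257.9774
  2     1,281.25     1,235.1276     2,470.2551
  3     1,281.25     1,212.6927     3,638.0782
  4    26,281.25    24,423.1617    97,692.6466
  Σ                 28,128.9594   105,058.9574
P = 28,128.9594; Macaulay duration = 105,058.9574 / 28,128.9594 = 3.73490 half-year periods = 1.86745 years.
Modified duration = D_Mac / (1 + y) = 1.86745 / 1.0185 = 1.83353 years.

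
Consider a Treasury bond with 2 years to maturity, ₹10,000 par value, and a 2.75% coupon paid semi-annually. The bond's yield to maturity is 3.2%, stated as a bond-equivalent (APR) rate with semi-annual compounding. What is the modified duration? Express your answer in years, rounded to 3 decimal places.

Periodic yield y = 0.016. First find Macaulay duration:
  t   CF        PV=CF/(1+0.016)^t    t·PV
  1       137.50       135.3346       135.3346
  2       137.50       133.2034       266.4068
  3       137.50       131.1057       393.3171
  4    10,137.50     9,513.8442    38,055.3768
  Σ                  9,913.4879    38,850.4354
P = 9,913.4879; Macaulay duration = 38,850.4354 / 9,913.4879 = 3.91895 half-year periods = 1.95947 years.
Modified duration = D_Mac / (1 + y) = 1.95947 / 1.016 = 1.92862 years.

1.929 years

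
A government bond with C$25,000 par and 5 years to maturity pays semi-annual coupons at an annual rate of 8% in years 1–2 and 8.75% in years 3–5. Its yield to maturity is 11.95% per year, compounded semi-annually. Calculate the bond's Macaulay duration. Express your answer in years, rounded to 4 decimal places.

4.1337 years

Periodic yield y = 0.05975. Discount each cash flow and weight by its period:
  t   CF        PV=CF/(1+0.05975)^t    t·PV
  1     1,000.00       943.6188       943.6188
  2     1,000.00       890.4164     1,780.8328
  3     1,000.00       840.2136     2,520.6409
  4     1,000.00       792.8414     3,171.3654
  5     1,093.75       818.2781     4,091.3906
  6     1,093.75       772.1426     4,632.8556
  7     1,093.75       728.6083     5,100.2578
  8     1,093.75       687.5284     5,500.2275
  9     1,093.75       648.7647     5,838.8827
  10   26,093.75    14,605.0230   146,050.2298
  Σ                 21,727.4353   179,630.3019
Price P = Σ PV = 21,727.4353.
Macaulay duration = Σ(t·PV) / P = 179,630.3019 / 21,727.4353 = 8.26744 half-year periods.
In years: 8.26744 / 2 = 4.13372 years.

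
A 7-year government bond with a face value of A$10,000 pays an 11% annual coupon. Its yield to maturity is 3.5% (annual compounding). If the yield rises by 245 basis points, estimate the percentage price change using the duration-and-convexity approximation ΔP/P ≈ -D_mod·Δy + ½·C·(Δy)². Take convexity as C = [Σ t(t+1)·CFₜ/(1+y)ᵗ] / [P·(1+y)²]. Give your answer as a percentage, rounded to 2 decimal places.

With y = 0.035:
  t   CF        PV=CF/(1+0.035)^t    t·PV        t(t+1)·PV
  1     1,100.00     1,062.8019     1,062.8019       2,125.6039
  2     1,100.00     1,026.8618     2,053.7235       6,161.1706
  3     1,100.00       992.1370     2,976.4109      11,905.6437
  4     1,100.00       958.5865     3,834.3458      19,171.7290
  5     1,100.00       926.1705     4,630.8524      27,785.1145
  6     1,100.00       894.8507     5,369.1043      37,583.7298
  7    11,100.00     8,724.4997    61,071.4976     488,571.9812
  Σ                 14,585.9080    80,998.7365     593,304.9726
P = 14,585.9080; D_Mac = 5.55322 yrs; D_mod = 5.36543 yrs; C = 37.97203.
Duration effect: -5.36543 × (+0.0245) = -0.131453
Convexity effect: 0.5 × 37.97203 × (0.0245)² = +0.0113964
ΔP/P ≈ -0.131453 + 0.0113964 = -0.120057 = -12.0057%.

-12.01%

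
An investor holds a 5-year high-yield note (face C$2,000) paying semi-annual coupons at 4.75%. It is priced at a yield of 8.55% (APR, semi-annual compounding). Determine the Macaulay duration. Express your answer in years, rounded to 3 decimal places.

4.457 years

Periodic yield y = 0.04275. Discount each cash flow and weight by its period:
  t   CF        PV=CF/(1+0.04275)^t    t·PV
  1        47.50        45.5526        45.5526
  2        47.50        43.6851        87.3702
  3        47.50        41.8941       125.6823
  4        47.50        40.1766       160.7063
  5        47.50        38.5294       192.6472
  6        47.50        36.9498       221.6990
  7        47.50        35.4350       248.0449
  8        47.50        33.9822       271.8579
  9        47.50        32.5891       293.3015
  10    2,047.50     1,347.1685    13,471.6852
  Σ                  1,695.9625    15,118.5471
Price P = Σ PV = 1,695.9625.
Macaulay duration = Σ(t·PV) / P = 15,118.5471 / 1,695.9625 = 8.91443 half-year periods.
In years: 8.91443 / 2 = 4.45722 years.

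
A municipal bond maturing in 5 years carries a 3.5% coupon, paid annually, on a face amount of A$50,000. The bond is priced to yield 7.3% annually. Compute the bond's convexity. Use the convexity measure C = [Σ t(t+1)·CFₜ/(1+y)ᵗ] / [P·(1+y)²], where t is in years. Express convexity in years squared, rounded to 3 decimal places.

With y = 0.073:
  t   CF        PV=CF/(1+0.073)^t    t·PV        t(t+1)·PV
  1     1,750.00     1,630.9413     1,630.9413       3,261.8826
  2     1,750.00     1,519.9826     3,039.9651       9,119.8954
  3     1,750.00     1,416.5727     4,249.7182      16,998.8730
  4     1,750.00     1,320.1983     5,280.7931      26,403.9655
  5    51,750.00    36,384.1090   181,920.5451   1,091,523.2706
  Σ                 42,271.8039   196,121.9628   1,147,307.8870
P = 42,271.8039.
Convexity = Σ t(t+1)·PV / [P·(1+y)²] = 1,147,307.8870 / (42,271.8039 × 1.151329) = 23.57381.

23.574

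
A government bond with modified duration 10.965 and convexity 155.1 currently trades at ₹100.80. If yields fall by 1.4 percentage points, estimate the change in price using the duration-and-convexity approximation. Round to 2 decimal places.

+₹17.01

Duration effect: -D_mod·Δy = -10.965 × (-0.014) = +0.153510
Convexity effect: ½·C·(Δy)² = 0.5 × 155.1 × (-0.014)² = +0.0151998
ΔP/P ≈ +0.153510 + 0.0151998 = +0.1687098
ΔP ≈ 100.80 × (+0.1687098) = +17.00594784.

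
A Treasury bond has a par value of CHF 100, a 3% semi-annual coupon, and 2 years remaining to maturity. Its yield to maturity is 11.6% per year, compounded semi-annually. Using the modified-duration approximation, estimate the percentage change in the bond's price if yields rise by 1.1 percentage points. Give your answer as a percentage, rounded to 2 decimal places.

-2.03%

Periodic yield y = 0.058. Modified duration first:
  t   CF        PV=CF/(1+0.058)^t    t·PV
  1         1.50         1.4178         1.4178
  2         1.50         1.3400         2.6801
  3         1.50         1.2666         3.7998
  4       101.50        81.0072       324.0286
  Σ                     85.0316       331.9262
P = 85.0316; D_Mac = 3.90357 half-year periods = 1.95178 yrs; D_mod = 1.95178/(1+0.058) = 1.84479 yrs.
ΔP/P ≈ -D_mod · Δy = -1.84479 × (+0.011) = -0.020293 = -2.0293%.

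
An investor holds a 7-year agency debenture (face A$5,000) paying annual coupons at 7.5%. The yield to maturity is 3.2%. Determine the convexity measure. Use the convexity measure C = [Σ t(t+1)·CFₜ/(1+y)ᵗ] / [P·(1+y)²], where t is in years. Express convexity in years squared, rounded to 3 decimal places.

With y = 0.032:
  t   CF        PV=CF/(1+0.032)^t    t·PV        t(t+1)·PV
  1       375.00       363.3721       363.3721         726.7442
  2       375.00       352.1047       704.2095       2,112.6284
  3       375.00       341.1868     1,023.5603       4,094.2412
  4       375.00       330.6073     1,322.4293       6,612.1466
  5       375.00       320.3559     1,601.7797       9,610.6782
  6       375.00       310.4224     1,862.5345      13,037.7418
  7     5,375.00     4,311.4225    30,179.9578     241,439.6621
  Σ                  6,329.4718    37,057.8432     277,633.8424
P = 6,329.4718.
Convexity = Σ t(t+1)·PV / [P·(1+y)²] = 277,633.8424 / (6,329.4718 × 1.065024) = 41.18561.

41.186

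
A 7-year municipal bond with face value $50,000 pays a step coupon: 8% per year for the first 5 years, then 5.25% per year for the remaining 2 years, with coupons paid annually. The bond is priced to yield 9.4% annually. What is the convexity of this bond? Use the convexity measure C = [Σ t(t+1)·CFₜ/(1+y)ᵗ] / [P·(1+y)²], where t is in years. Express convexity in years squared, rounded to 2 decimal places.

With y = 0.094:
  t   CF        PV=CF/(1+0.094)^t    t·PV        t(t+1)·PV
  1     4,000.00     3,656.3071     3,656.3071       7,312.6143
  2     4,000.00     3,342.1455     6,684.2909      20,052.8727
  3     4,000.00     3,054.9776     9,164.9327      36,659.7308
  4     4,000.00     2,792.4841    11,169.9363      55,849.6813
  5     4,000.00     2,552.5448    12,762.7242      76,576.3454
  6     2,625.00     1,531.1769     9,187.0616      64,309.4309
  7    52,625.00    28,058.9138   196,412.3966   1,571,299.1728
  Σ                 44,988.5498   249,037.6494   1,832,059.8482
P = 44,988.5498.
Convexity = Σ t(t+1)·PV / [P·(1+y)²] = 1,832,059.8482 / (44,988.5498 × 1.196836) = 34.02538.

34.03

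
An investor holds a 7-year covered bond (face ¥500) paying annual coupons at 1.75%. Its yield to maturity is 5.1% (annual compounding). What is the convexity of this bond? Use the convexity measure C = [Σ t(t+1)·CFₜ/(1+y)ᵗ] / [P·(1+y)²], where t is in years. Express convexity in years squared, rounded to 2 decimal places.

With y = 0.051:
  t   CF        PV=CF/(1+0.051)^t    t·PV        t(t+1)·PV
  1         8.75         8.3254         8.3254          16.6508
  2         8.75         7.9214        15.8428          47.5285
  3         8.75         7.5370        22.6111          90.4443
  4         8.75         7.1713        28.6852         143.4258
  5         8.75         6.8233        34.1165         204.6990
  6         8.75         6.4922        38.9532         272.6723
  7       508.75       359.1579     2,514.1052      20,112.8418
  Σ                    403.4285     2,662.6394      20,888.2624
P = 403.4285.
Convexity = Σ t(t+1)·PV / [P·(1+y)²] = 20,888.2624 / (403.4285 × 1.104601) = 46.87381.

46.87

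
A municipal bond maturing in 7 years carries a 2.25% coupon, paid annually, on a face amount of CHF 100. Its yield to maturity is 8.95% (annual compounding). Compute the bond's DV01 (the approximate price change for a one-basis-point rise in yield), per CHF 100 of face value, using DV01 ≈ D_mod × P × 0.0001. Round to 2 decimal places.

CHF 0.04

Periodic yield y = 0.0895.
  t   CF        PV=CF/(1+0.0895)^t    t·PV
  1         2.25         2.0652         2.0652
  2         2.25         1.8955         3.7910
  3         2.25         1.7398         5.2194
  4         2.25         1.5969         6.3875
  5         2.25         1.4657         7.3285
  6         2.25         1.3453         8.0718
  7       102.25        56.1142       392.7993
  Σ                     66.2226       425.6628
P = 66.2226; D_Mac = 6.42776 yrs; D_mod = 5.89973 yrs.
DV01 ≈ 5.89973 × 66.2226 × 0.0001 = 0.039070.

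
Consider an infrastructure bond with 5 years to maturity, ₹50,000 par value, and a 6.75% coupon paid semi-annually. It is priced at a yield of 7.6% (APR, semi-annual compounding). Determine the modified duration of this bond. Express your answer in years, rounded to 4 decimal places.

4.1537 years

Periodic yield y = 0.038. First find Macaulay duration:
  t   CF        PV=CF/(1+0.038)^t    t·PV
  1     1,687.50     1,625.7225     1,625.7225
  2     1,687.50     1,566.2067     3,132.4134
  3     1,687.50     1,508.8696     4,526.6089
  4     1,687.50     1,453.6316     5,814.5266
  5     1,687.50     1,400.4158     7,002.0792
  6     1,687.50     1,349.1482     8,094.8892
  7     1,687.50     1,299.7574     9,098.3020
  8     1,687.50     1,252.1748    10,017.3983
  9     1,687.50     1,206.3341    10,857.0068
  10   51,687.50    35,596.8847   355,968.8469
  Σ                 48,259.1455   416,137.7938
P = 48,259.1455; Macaulay duration = 416,137.7938 / 48,259.1455 = 8.62298 half-year periods = 4.31149 years.
Modified duration = D_Mac / (1 + y) = 4.31149 / 1.038 = 4.15365 years.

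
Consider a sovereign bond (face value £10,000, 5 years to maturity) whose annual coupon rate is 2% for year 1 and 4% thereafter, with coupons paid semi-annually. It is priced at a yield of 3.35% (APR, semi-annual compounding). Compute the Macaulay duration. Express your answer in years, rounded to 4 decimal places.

Periodic yield y = 0.01675. Discount each cash flow and weight by its period:
  t   CF        PV=CF/(1+0.01675)^t    t·PV
  1       100.00        98.3526        98.3526
  2       100.00        96.7323       193.4647
  3       200.00       190.2775       570.8325
  4       200.00       187.1429       748.5715
  5       200.00       184.0599       920.2993
  6       200.00       181.0276     1,086.1659
  7       200.00       178.0454     1,246.3177
  8       200.00       175.1123     1,400.8981
  9       200.00       172.2274     1,550.0470
  10   10,200.00     8,638.8983    86,388.9829
  Σ                 10,101.8762    94,203.9322
Price P = Σ PV = 10,101.8762.
Macaulay duration = Σ(t·PV) / P = 94,203.9322 / 10,101.8762 = 9.32539 half-year periods.
In years: 9.32539 / 2 = 4.66269 years.

4.6627 years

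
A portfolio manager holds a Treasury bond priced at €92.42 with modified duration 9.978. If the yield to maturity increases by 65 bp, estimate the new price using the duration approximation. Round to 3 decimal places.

€86.426

Duration approximation: ΔP/P ≈ -D_mod · Δy = -9.978 × (+0.0065) = -0.064857.
New price ≈ 92.42 × (1 - 0.064857) = 86.42591606.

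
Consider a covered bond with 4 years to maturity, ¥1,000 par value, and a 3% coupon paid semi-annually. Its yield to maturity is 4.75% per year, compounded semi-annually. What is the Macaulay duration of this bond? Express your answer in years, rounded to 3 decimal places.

3.791 years

Periodic yield y = 0.02375. Discount each cash flow and weight by its period:
  t   CF        PV=CF/(1+0.02375)^t    t·PV
  1        15.00        14.6520        14.6520
  2        15.00        14.3121        28.6242
  3        15.00        13.9801        41.9402
  4        15.00        13.6558        54.6230
  5        15.00        13.3390        66.6948
  6        15.00        13.0295        78.1770
  7        15.00        12.7272        89.0906
  8     1,015.00       841.2299     6,729.8396
  Σ                    936.9256     7,103.6414
Price P = Σ PV = 936.9256.
Macaulay duration = Σ(t·PV) / P = 7,103.6414 / 936.9256 = 7.58186 half-year periods.
In years: 7.58186 / 2 = 3.79093 years.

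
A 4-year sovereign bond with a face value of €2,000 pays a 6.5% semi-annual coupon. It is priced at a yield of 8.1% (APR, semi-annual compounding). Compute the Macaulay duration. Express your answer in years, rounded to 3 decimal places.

Periodic yield y = 0.0405. Discount each cash flow and weight by its period:
  t   CF        PV=CF/(1+0.0405)^t    t·PV
  1        65.00        62.4700        62.4700
  2        65.00        60.0384       120.0768
  3        65.00        57.7015       173.1045
  4        65.00        55.4556       221.8222
  5        65.00        53.2970       266.4851
  6        65.00        51.2225       307.3351
  7        65.00        49.2287       344.6012
  8     2,065.00     1,503.0844    12,024.6755
  Σ                  1,892.4981    13,520.5704
Price P = Σ PV = 1,892.4981.
Macaulay duration = Σ(t·PV) / P = 13,520.5704 / 1,892.4981 = 7.14430 half-year periods.
In years: 7.14430 / 2 = 3.57215 years.

3.572 years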